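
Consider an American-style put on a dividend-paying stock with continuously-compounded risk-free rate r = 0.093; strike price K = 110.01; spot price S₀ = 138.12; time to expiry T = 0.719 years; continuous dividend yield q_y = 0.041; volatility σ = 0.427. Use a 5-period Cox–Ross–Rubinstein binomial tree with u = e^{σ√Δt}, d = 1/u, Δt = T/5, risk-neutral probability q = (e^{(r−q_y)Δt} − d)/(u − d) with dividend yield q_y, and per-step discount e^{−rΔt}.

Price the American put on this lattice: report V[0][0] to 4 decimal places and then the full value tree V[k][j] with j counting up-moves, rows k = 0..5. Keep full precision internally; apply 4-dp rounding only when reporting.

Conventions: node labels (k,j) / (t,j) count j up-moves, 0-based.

Δt=0.14380  u=1.17577  d=0.85051  q=0.48268  discount=0.98672
step 5 (expiry): payoffs max(K−S,0) = 48.5424 25.0352 0.0000 0.0000 0.0000 0.0000
k=4: (k=4,j=0): S=72.2717, K−S=37.7383, hold=36.7017 ⇒ V=37.7383 exercise | (k=4,j=1): S=99.9108, K−S=10.0992, hold=12.7791 ⇒ V=12.7791 continue | (k=4,j=2): S=138.1200, K−S=0.0000, hold=0.0000 ⇒ V=0.0000 continue | (k=4,j=3): S=190.9417, K−S=0.0000, hold=0.0000 ⇒ V=0.0000 continue | (k=4,j=4): S=263.9641, K−S=0.0000, hold=0.0000 ⇒ V=0.0000 continue
k=3: (k=3,j=0): S=84.9748, K−S=25.0352, hold=25.3496 ⇒ V=25.3496 continue | (k=3,j=1): S=117.4720, K−S=0.0000, hold=6.5230 ⇒ V=6.5230 continue | (k=3,j=2): S=162.3972, K−S=0.0000, hold=0.0000 ⇒ V=0.0000 continue | (k=3,j=3): S=224.5033, K−S=0.0000, hold=0.0000 ⇒ V=0.0000 continue
k=2: (k=2,j=0): S=99.9108, K−S=10.0992, hold=16.0463 ⇒ V=16.0463 continue | (k=2,j=1): S=138.1200, K−S=0.0000, hold=3.3296 ⇒ V=3.3296 continue | (k=2,j=2): S=190.9417, K−S=0.0000, hold=0.0000 ⇒ V=0.0000 continue
k=1: (k=1,j=0): S=117.4720, K−S=0.0000, hold=9.7765 ⇒ V=9.7765 continue | (k=1,j=1): S=162.3972, K−S=0.0000, hold=1.6996 ⇒ V=1.6996 continue
k=0: (k=0,j=0): S=138.1200, K−S=0.0000, hold=5.7999 ⇒ V=5.7999 continue

price = 5.7999
tree:
5.7999
9.7765 1.6996
16.0463 3.3296 0.0000
25.3496 6.5230 0.0000 0.0000
37.7383 12.7791 0.0000 0.0000 0.0000
48.5424 25.0352 0.0000 0.0000 0.0000 0.0000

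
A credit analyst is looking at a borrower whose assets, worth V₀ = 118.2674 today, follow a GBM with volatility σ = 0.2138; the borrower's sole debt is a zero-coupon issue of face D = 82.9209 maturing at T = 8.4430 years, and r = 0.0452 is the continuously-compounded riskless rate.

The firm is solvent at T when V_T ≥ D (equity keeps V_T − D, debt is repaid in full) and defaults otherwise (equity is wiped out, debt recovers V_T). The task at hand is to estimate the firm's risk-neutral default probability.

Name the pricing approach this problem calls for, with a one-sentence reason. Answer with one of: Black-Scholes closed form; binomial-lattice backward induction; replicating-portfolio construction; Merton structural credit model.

framework: Merton structural credit model

Key observation: the asked-for credit quantity lives on the firm's capital structure — asset value, asset volatility, debt face 82.9209 — which is the structural model's domain.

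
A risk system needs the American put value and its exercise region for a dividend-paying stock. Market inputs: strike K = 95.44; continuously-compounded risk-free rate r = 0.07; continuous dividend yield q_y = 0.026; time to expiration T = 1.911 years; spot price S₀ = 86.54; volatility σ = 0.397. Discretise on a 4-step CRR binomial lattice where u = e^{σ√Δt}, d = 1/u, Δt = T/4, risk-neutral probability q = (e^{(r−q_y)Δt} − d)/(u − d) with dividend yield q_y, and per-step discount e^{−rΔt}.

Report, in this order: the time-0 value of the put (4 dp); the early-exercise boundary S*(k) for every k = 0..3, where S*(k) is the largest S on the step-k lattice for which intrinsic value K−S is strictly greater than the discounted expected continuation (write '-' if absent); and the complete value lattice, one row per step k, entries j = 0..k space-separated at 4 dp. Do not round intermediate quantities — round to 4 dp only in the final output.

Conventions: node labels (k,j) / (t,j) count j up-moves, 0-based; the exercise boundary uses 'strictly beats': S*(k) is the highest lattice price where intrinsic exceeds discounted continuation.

price = 20.4734
boundary = - - 49.9888 65.7725
tree:
20.4734
31.1493 9.9184
45.4512 17.2787 2.3378
57.4473 29.6675 4.5614 0.0000
66.5646 45.4512 8.9000 0.0000 0.0000

params: Δt=0.47775 u=1.31575 d=0.76002 q=0.47005 e^(-rΔt)=0.96711
t_4 payoffs: 66.5646 45.4512 8.9000 0.0000 0.0000
t_3: node(3,0) S=37.9927 payoff=57.4473 vs cont=54.7773 → 57.4473 [stop]  node(3,1) S=65.7725 payoff=29.6675 vs cont=27.3404 → 29.6675 [stop]  node(3,2) S=113.8647 payoff=0.0000 vs cont=4.5614 → 4.5614 [wait]  node(3,3) S=197.1213 payoff=0.0000 vs cont=0.0000 → 0.0000 [wait]  ⇒ S*(3)=65.7725
t_2: node(2,0) S=49.9888 payoff=45.4512 vs cont=42.9294 → 45.4512 [stop]  node(2,1) S=86.5400 payoff=8.9000 vs cont=17.2787 → 17.2787 [wait]  node(2,2) S=149.8171 payoff=0.0000 vs cont=2.3378 → 2.3378 [wait]  ⇒ S*(2)=49.9888
t_1: node(1,0) S=65.7725 payoff=29.6675 vs cont=31.1493 → 31.1493 [wait]  node(1,1) S=113.8647 payoff=0.0000 vs cont=9.9184 → 9.9184 [wait]  ⇒ S*(1)=-
t_0: node(0,0) S=86.5400 payoff=8.9000 vs cont=20.4734 → 20.4734 [wait]  ⇒ S*(0)=-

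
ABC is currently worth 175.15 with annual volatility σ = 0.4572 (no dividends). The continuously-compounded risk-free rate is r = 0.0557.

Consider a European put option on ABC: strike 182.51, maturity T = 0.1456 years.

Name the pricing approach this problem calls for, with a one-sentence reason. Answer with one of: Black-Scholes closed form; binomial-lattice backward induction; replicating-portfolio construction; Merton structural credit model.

framework: Black-Scholes closed form

Key observation: a European-exercise option on ABC struck at 182.51 — a GBM underlying with constant parameters — admits an analytic price: the data contain no early exercise, no discrete tree, no debt structure.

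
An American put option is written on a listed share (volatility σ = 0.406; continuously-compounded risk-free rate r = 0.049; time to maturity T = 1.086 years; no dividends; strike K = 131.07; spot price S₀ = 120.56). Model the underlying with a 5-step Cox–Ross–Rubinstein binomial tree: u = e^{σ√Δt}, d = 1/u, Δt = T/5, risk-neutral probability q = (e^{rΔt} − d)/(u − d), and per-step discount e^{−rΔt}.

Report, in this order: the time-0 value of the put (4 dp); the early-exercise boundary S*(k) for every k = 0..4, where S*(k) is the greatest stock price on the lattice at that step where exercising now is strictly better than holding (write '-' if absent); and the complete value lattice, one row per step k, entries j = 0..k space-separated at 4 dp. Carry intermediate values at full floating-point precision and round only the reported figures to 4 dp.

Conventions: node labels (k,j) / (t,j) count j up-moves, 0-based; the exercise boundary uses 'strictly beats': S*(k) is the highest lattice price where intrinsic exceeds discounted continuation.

price = 23.8404
boundary = - - 82.5758 68.3405 82.5758
tree:
23.8404
34.7288 12.6195
48.4942 20.6451 4.2387
62.7295 32.5523 8.2536 0.0000
74.5109 48.4942 16.0712 0.0000 0.0000
84.2612 62.7295 31.2935 0.0000 0.0000 0.0000

Δt=0.21720  u=1.20830  d=0.82761  q=0.48094  discount=0.98941
step 5 (expiry): payoffs max(K−S,0) = 84.2612 62.7295 31.2935 0.0000 0.0000 0.0000
step 4: (k=4,j=0): S=56.5591, K−S=74.5109, hold=73.1233 ⇒ V=74.5109 exercise | (k=4,j=1): S=82.5758, K−S=48.4942, hold=47.1066 ⇒ V=48.4942 exercise | (k=4,j=2): S=120.5600, K−S=10.5100, hold=16.0712 ⇒ V=16.0712 continue | (k=4,j=3): S=176.0165, K−S=0.0000, hold=0.0000 ⇒ V=0.0000 continue | (k=4,j=4): S=256.9826, K−S=0.0000, hold=0.0000 ⇒ V=0.0000 continue  boundary S*=82.5758
step 3: (k=3,j=0): S=68.3405, K−S=62.7295, hold=61.3420 ⇒ V=62.7295 exercise | (k=3,j=1): S=99.7765, K−S=31.2935, hold=32.5523 ⇒ V=32.5523 continue | (k=3,j=2): S=145.6728, K−S=0.0000, hold=8.2536 ⇒ V=8.2536 continue | (k=3,j=3): S=212.6809, K−S=0.0000, hold=0.0000 ⇒ V=0.0000 continue  boundary S*=68.3405
step 2: (k=2,j=0): S=82.5758, K−S=48.4942, hold=47.7056 ⇒ V=48.4942 exercise | (k=2,j=1): S=120.5600, K−S=10.5100, hold=20.6451 ⇒ V=20.6451 continue | (k=2,j=2): S=176.0165, K−S=0.0000, hold=4.2387 ⇒ V=4.2387 continue  boundary S*=82.5758
step 1: (k=1,j=0): S=99.7765, K−S=31.2935, hold=34.7288 ⇒ V=34.7288 continue | (k=1,j=1): S=145.6728, K−S=0.0000, hold=12.6195 ⇒ V=12.6195 continue  boundary S*=-
step 0: (k=0,j=0): S=120.5600, K−S=10.5100, hold=23.8404 ⇒ V=23.8404 continue  boundary S*=-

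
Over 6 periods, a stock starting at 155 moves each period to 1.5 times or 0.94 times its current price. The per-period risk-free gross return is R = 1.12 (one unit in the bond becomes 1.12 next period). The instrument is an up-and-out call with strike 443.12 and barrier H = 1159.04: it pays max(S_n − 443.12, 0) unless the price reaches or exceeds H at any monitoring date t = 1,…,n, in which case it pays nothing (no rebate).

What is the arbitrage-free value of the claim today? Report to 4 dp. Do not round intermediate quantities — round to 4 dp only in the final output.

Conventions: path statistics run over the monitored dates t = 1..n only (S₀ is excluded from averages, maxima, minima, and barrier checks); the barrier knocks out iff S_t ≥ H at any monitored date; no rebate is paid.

price = 13.2584

Under the martingale measure an up-move has probability p* = 0.3214; value the claim as the probability-weighted average of per-path payoffs, discounted 6 periods at R = 1.12.
Enumerate all 2^6 = 64 price paths (U = up ×1.5, D = down ×0.94); each path with k up-moves has probability p*^k·(1−p*)^(6−k).
DDDDDD: M=145.7000, payoff=0.0000, prob=0.097628
UDDDDD: M=232.5000, payoff=0.0000, prob=0.046245
DUDDDD: M=218.5500, payoff=0.0000, prob=0.046245
UUDDDD: M=348.7500, payoff=0.0000, prob=0.021905
DDUDDD: M=205.4370, payoff=0.0000, prob=0.046245
UDUDDD: M=327.8250, payoff=0.0000, prob=0.021905
DUUDDD: M=327.8250, payoff=0.0000, prob=0.021905
UUUDDD: M=523.1250, payoff=0.0000, prob=0.010376
DDDUDD: M=193.1108, payoff=0.0000, prob=0.046245
UDDUDD: M=308.1555, payoff=0.0000, prob=0.021905
DUDUDD: M=308.1555, payoff=0.0000, prob=0.021905
UUDUDD: M=491.7375, payoff=0.0000, prob=0.010376
DDUUDD: M=308.1555, payoff=0.0000, prob=0.021905
UDUUDD: M=491.7375, payoff=0.0000, prob=0.010376
DUUUDD: M=491.7375, payoff=0.0000, prob=0.010376
UUUUDD: M=784.6875, payoff=250.2299, prob=0.004915
DDDDUD: M=181.5241, payoff=0.0000, prob=0.046245
UDDDUD: M=289.6662, payoff=0.0000, prob=0.021905
DUDDUD: M=289.6662, payoff=0.0000, prob=0.021905
UUDDUD: M=462.2332, payoff=0.0000, prob=0.010376
DDUDUD: M=289.6662, payoff=0.0000, prob=0.021905
UDUDUD: M=462.2332, payoff=0.0000, prob=0.010376
DUUDUD: M=462.2332, payoff=0.0000, prob=0.010376
UUUDUD: M=737.6063, payoff=250.2299, prob=0.004915
DDDUUD: M=289.6662, payoff=0.0000, prob=0.021905
UDDUUD: M=462.2332, payoff=0.0000, prob=0.010376
DUDUUD: M=462.2332, payoff=0.0000, prob=0.010376
UUDUUD: M=737.6063, payoff=250.2299, prob=0.004915
DDUUUD: M=462.2332, payoff=0.0000, prob=0.010376
UDUUUD: M=737.6063, payoff=250.2299, prob=0.004915
DUUUUD: M=737.6063, payoff=250.2299, prob=0.004915
UUUUUD: M=1177.0312, payoff=0.0000, prob=0.002328
DDDDDU: M=170.6327, payoff=0.0000, prob=0.046245
UDDDDU: M=272.2862, payoff=0.0000, prob=0.021905
DUDDDU: M=272.2862, payoff=0.0000, prob=0.021905
UUDDDU: M=434.4993, payoff=0.0000, prob=0.010376
DDUDDU: M=272.2862, payoff=0.0000, prob=0.021905
UDUDDU: M=434.4993, payoff=0.0000, prob=0.010376
DUUDDU: M=434.4993, payoff=0.0000, prob=0.010376
UUUDDU: M=693.3499, payoff=250.2299, prob=0.004915
DDDUDU: M=272.2862, payoff=0.0000, prob=0.021905
UDDUDU: M=434.4993, payoff=0.0000, prob=0.010376
DUDUDU: M=434.4993, payoff=0.0000, prob=0.010376
UUDUDU: M=693.3499, payoff=250.2299, prob=0.004915
DDUUDU: M=434.4993, payoff=0.0000, prob=0.010376
UDUUDU: M=693.3499, payoff=250.2299, prob=0.004915
DUUUDU: M=693.3499, payoff=250.2299, prob=0.004915
UUUUDU: M=1106.4094, payoff=663.2894, prob=0.002328
DDDDUU: M=272.2862, payoff=0.0000, prob=0.021905
UDDDUU: M=434.4993, payoff=0.0000, prob=0.010376
DUDDUU: M=434.4993, payoff=0.0000, prob=0.010376
UUDDUU: M=693.3499, payoff=250.2299, prob=0.004915
DDUDUU: M=434.4993, payoff=0.0000, prob=0.010376
UDUDUU: M=693.3499, payoff=250.2299, prob=0.004915
DUUDUU: M=693.3499, payoff=250.2299, prob=0.004915
UUUDUU: M=1106.4094, payoff=663.2894, prob=0.002328
DDDUUU: M=434.4993, payoff=0.0000, prob=0.010376
UDDUUU: M=693.3499, payoff=250.2299, prob=0.004915
DUDUUU: M=693.3499, payoff=250.2299, prob=0.004915
UUDUUU: M=1106.4094, payoff=663.2894, prob=0.002328
DDUUUU: M=693.3499, payoff=250.2299, prob=0.004915
UDUUUU: M=1106.4094, payoff=663.2894, prob=0.002328
DUUUUU: M=1106.4094, payoff=663.2894, prob=0.002328
UUUUUU: M=1765.5469, payoff=0.0000, prob=0.001103
Price = Σ prob·payoff / R^6 = 26.169743 / 1.973823 = 13.2584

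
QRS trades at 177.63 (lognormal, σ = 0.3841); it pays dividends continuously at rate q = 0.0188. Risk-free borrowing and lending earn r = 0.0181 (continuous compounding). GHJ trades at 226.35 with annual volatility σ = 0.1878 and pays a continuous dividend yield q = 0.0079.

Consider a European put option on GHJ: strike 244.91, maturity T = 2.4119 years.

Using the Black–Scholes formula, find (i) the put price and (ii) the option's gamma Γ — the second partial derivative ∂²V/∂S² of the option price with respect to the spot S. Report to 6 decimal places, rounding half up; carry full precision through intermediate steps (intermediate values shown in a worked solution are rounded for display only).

price = 33.103379
Γ = 0.005924

σ√T = 0.1878·√2.4119 = 0.291659
d₁ = (ln(S/K) + (r−q+σ²/2)T) / (σ√T) = (ln(226.35/244.91) + (0.0181−0.0079+0.1878²/2)·2.4119) / 0.291659 = (-0.078808 + 0.067134) / 0.291659 = -0.040028
d₂ = d₁ − σ√T = -0.040028 − 0.291659 = -0.331687
e^{−rT} = 0.957284
e^{−qT} = 0.981126
N(−d₁) = 0.515965,  N(−d₂) = 0.629937
Put price V = K·e^{−rT}·N(−d₂) − S·e^{−qT}·N(−d₁) = 147.687729 − 114.584351 = 33.103379
φ(d₁) = (1/√(2π))·e^{−d₁²/2} = 0.398623
Γ = e^{−qT}·φ(d₁) / (S·σ·√T) = 0.005924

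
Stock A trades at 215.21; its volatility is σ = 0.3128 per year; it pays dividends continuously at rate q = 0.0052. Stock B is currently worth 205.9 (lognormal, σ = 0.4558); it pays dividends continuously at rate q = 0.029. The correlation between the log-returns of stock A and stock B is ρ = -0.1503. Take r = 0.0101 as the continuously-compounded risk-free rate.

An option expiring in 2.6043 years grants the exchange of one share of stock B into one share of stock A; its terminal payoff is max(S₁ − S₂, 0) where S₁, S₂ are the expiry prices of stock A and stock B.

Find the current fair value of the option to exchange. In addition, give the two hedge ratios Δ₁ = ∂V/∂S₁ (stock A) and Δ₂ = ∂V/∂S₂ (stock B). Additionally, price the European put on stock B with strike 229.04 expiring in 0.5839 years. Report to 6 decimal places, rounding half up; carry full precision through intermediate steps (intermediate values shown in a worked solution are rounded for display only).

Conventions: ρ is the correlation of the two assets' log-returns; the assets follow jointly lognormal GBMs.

σ_eff = √(σ₁² + σ₂² − 2ρσ₁σ₂) = √(0.3128² + 0.4558² − 2·-0.1503·0.3128·0.4558) = 0.590301
d₁ = (ln(S₁/S₂) + (q₂ − q₁ + σ_eff²/2)T) / (σ_eff√T) = (ln(215.21/205.9) + (0.029 − 0.0052 + 0.174228)·2.6043) / 0.952619 = 0.587798
d₂ = d₁ − σ_eff√T = 0.587798 − 0.952619 = -0.364821
N(d₁) = 0.721666,  N(d₂) = 0.357623
V = S₁·e^{−q₁T}·N(d₁) − S₂·e^{−q₂T}·N(d₂) = 153.220654 − 68.278086 = 84.942568
Δ₁ = e^{−q₁T}·N(d₁) = 0.711959;  Δ₂ = −e^{−q₂T}·N(d₂) = -0.331608
[vanilla: stock B put K=229.04]
σ√T = 0.4558·√0.5839 = 0.348292
d₁ = (ln(S/K) + (r−q+σ²/2)T) / (σ√T) = (ln(205.9/229.04) + (0.0101−0.029+0.4558²/2)·0.5839) / 0.348292 = (-0.106506 + 0.049618) / 0.348292 = -0.163334
d₂ = d₁ − σ√T = -0.163334 − 0.348292 = -0.511626
e^{−rT} = 0.994120
e^{−qT} = 0.983209
N(−d₁) = 0.564872,  N(−d₂) = 0.695544
price = K·e^{−rT}·N(−d₂) − S·e^{−qT}·N(−d₁) = 158.370613 − 114.354373 = 44.016240

exchange price = 84.942568
Δ1 = 0.711959
Δ2 = -0.331608
price(stock B put K=229.04) = 44.016240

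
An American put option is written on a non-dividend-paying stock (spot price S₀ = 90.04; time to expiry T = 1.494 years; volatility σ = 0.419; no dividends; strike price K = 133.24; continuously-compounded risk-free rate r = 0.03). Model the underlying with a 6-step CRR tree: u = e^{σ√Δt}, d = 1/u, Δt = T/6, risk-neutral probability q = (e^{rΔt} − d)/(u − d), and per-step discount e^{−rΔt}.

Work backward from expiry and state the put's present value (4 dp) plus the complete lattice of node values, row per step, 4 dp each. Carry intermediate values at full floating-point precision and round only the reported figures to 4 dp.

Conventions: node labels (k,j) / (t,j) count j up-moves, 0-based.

price = 46.8430
tree:
46.8430
60.1879 32.2877
73.9706 45.1036 18.1050
85.1530 60.1879 28.5249 6.4425
94.2256 73.9706 43.2000 12.1488 0.0000
101.5864 85.1530 60.1879 22.9091 0.0000 0.0000
107.5585 94.2256 73.9706 43.2000 0.0000 0.0000 0.0000

Δt=0.24900, u=1.23254, d=0.81133, q=0.46572, disc=e^(-rΔt)=0.99256
k=6 terminal: V=max(K-S,0) → 107.5585 94.2256 73.9706 43.2000 0.0000 0.0000 0.0000
k=5: j=0 S=31.6536 intr=101.5864 cont=100.5948 V=101.5864[EX]; j=1 S=48.0870 intr=85.1530 cont=84.1614 V=85.1530[EX]; j=2 S=73.0521 intr=60.1879 cont=59.1963 V=60.1879[EX]; j=3 S=110.9783 intr=22.2617 cont=22.9091 V=22.9091[hold]; j=4 S=168.5944 intr=0.0000 cont=0.0000 V=0.0000[hold]; j=5 S=256.1228 intr=0.0000 cont=0.0000 V=0.0000[hold]
k=4: j=0 S=39.0144 intr=94.2256 cont=93.2340 V=94.2256[EX]; j=1 S=59.2694 intr=73.9706 cont=72.9790 V=73.9706[EX]; j=2 S=90.0400 intr=43.2000 cont=42.5077 V=43.2000[EX]; j=3 S=136.7857 intr=0.0000 cont=12.1488 V=12.1488[hold]; j=4 S=207.8001 intr=0.0000 cont=0.0000 V=0.0000[hold]
k=3: j=0 S=48.0870 intr=85.1530 cont=84.1614 V=85.1530[EX]; j=1 S=73.0521 intr=60.1879 cont=59.1963 V=60.1879[EX]; j=2 S=110.9783 intr=22.2617 cont=28.5249 V=28.5249[hold]; j=3 S=168.5944 intr=0.0000 cont=6.4425 V=6.4425[hold]
k=2: j=0 S=59.2694 intr=73.9706 cont=72.9790 V=73.9706[EX]; j=1 S=90.0400 intr=43.2000 cont=45.1036 V=45.1036[hold]; j=2 S=136.7857 intr=0.0000 cont=18.1050 V=18.1050[hold]
k=1: j=0 S=73.0521 intr=60.1879 cont=60.0762 V=60.1879[EX]; j=1 S=110.9783 intr=22.2617 cont=32.2877 V=32.2877[hold]
k=0: j=0 S=90.0400 intr=43.2000 cont=46.8430 V=46.8430[hold]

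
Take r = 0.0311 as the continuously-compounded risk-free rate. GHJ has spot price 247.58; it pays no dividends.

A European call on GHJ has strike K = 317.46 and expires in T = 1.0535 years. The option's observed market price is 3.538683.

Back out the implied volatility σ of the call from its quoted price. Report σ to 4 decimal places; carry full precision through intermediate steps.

sigma = 0.1885

At σ = 0.1885 the Black–Scholes value reproduces the quote:
σ√T = 0.1885·√1.0535 = 0.193477
d₁ = (ln(S/K) + (r+σ²/2)T) / (σ√T) = (ln(247.58/317.46) + (0.0311+0.1885²/2)·1.0535) / 0.193477 = (-0.248618 + 0.051480) / 0.193477 = -1.018922
d₂ = d₁ − σ√T = -1.018922 − 0.193477 = -1.212398
e^{−rT} = 0.967767
N(d₁) = 0.154120,  N(d₂) = 0.112680
V = S·N(d₁) − K·e^{−rT}·N(d₂) = 38.157043 − 34.618359 = 3.538683 (the quoted price), and the Black–Scholes price is strictly increasing in σ, so σ is unique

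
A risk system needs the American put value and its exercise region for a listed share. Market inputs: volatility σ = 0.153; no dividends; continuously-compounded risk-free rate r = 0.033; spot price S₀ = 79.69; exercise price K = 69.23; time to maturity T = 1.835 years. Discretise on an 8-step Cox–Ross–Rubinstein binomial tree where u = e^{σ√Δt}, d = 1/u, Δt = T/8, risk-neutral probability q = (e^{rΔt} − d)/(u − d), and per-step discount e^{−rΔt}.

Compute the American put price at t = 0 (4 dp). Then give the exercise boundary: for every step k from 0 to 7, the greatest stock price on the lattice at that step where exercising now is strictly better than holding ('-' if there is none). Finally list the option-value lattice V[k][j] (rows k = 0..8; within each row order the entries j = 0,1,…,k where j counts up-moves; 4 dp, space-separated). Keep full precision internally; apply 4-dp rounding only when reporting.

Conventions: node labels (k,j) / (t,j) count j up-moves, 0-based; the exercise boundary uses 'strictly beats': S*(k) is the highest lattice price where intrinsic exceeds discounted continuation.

params: Δt=0.22937 u=1.07603 d=0.92934 q=0.53349 e^(-rΔt)=0.99246
t_8 payoffs: 24.8880 17.8892 9.7858 0.4033 0.0000 0.0000 0.0000 0.0000 0.0000
t_7: node(7,0) S=47.7132 payoff=21.5168 vs cont=20.9947 → 21.5168 [stop]  node(7,1) S=55.2441 payoff=13.9859 vs cont=13.4638 → 13.9859 [stop]  node(7,2) S=63.9636 payoff=5.2664 vs cont=4.7443 → 5.2664 [stop]  node(7,3) S=74.0594 payoff=0.0000 vs cont=0.1867 → 0.1867 [wait]  node(7,4) S=85.7487 payoff=0.0000 vs cont=0.0000 → 0.0000 [wait]  node(7,5) S=99.2829 payoff=0.0000 vs cont=0.0000 → 0.0000 [wait]  node(7,6) S=114.9534 payoff=0.0000 vs cont=0.0000 → 0.0000 [wait]  node(7,7) S=133.0972 payoff=0.0000 vs cont=0.0000 → 0.0000 [wait]  ⇒ S*(7)=63.9636
t_6: node(6,0) S=51.3408 payoff=17.8892 vs cont=17.3672 → 17.8892 [stop]  node(6,1) S=59.4442 payoff=9.7858 vs cont=9.2637 → 9.7858 [stop]  node(6,2) S=68.8267 payoff=0.4033 vs cont=2.5372 → 2.5372 [wait]  node(6,3) S=79.6900 payoff=0.0000 vs cont=0.0865 → 0.0865 [wait]  node(6,4) S=92.2680 payoff=0.0000 vs cont=0.0000 → 0.0000 [wait]  node(6,5) S=106.8312 payoff=0.0000 vs cont=0.0000 → 0.0000 [wait]  node(6,6) S=123.6930 payoff=0.0000 vs cont=0.0000 → 0.0000 [wait]  ⇒ S*(6)=59.4442
t_5: node(5,0) S=55.2441 payoff=13.9859 vs cont=13.4638 → 13.9859 [stop]  node(5,1) S=63.9636 payoff=5.2664 vs cont=5.8741 → 5.8741 [wait]  node(5,2) S=74.0594 payoff=0.0000 vs cont=1.2205 → 1.2205 [wait]  node(5,3) S=85.7487 payoff=0.0000 vs cont=0.0400 → 0.0400 [wait]  node(5,4) S=99.2829 payoff=0.0000 vs cont=0.0000 → 0.0000 [wait]  node(5,5) S=114.9534 payoff=0.0000 vs cont=0.0000 → 0.0000 [wait]  ⇒ S*(5)=55.2441
t_4: node(4,0) S=59.4442 payoff=9.7858 vs cont=9.5855 → 9.7858 [stop]  node(4,1) S=68.8267 payoff=0.4033 vs cont=3.3659 → 3.3659 [wait]  node(4,2) S=79.6900 payoff=0.0000 vs cont=0.5863 → 0.5863 [wait]  node(4,3) S=92.2680 payoff=0.0000 vs cont=0.0185 → 0.0185 [wait]  node(4,4) S=106.8312 payoff=0.0000 vs cont=0.0000 → 0.0000 [wait]  ⇒ S*(4)=59.4442
t_3: node(3,0) S=63.9636 payoff=5.2664 vs cont=6.3129 → 6.3129 [wait]  node(3,1) S=74.0594 payoff=0.0000 vs cont=1.8688 → 1.8688 [wait]  node(3,2) S=85.7487 payoff=0.0000 vs cont=0.2813 → 0.2813 [wait]  node(3,3) S=99.2829 payoff=0.0000 vs cont=0.0086 → 0.0086 [wait]  ⇒ S*(3)=-
t_2: node(2,0) S=68.8267 payoff=0.4033 vs cont=3.9123 → 3.9123 [wait]  node(2,1) S=79.6900 payoff=0.0000 vs cont=1.0141 → 1.0141 [wait]  node(2,2) S=92.2680 payoff=0.0000 vs cont=0.1348 → 0.1348 [wait]  ⇒ S*(2)=-
t_1: node(1,0) S=74.0594 payoff=0.0000 vs cont=2.3483 → 2.3483 [wait]  node(1,1) S=85.7487 payoff=0.0000 vs cont=0.5409 → 0.5409 [wait]  ⇒ S*(1)=-
t_0: node(0,0) S=79.6900 payoff=0.0000 vs cont=1.3736 → 1.3736 [wait]  ⇒ S*(0)=-

price = 1.3736
boundary = - - - - 59.4442 55.2441 59.4442 63.9636
tree:
1.3736
2.3483 0.5409
3.9123 1.0141 0.1348
6.3129 1.8688 0.2813 0.0086
9.7858 3.3659 0.5863 0.0185 0.0000
13.9859 5.8741 1.2205 0.0400 0.0000 0.0000
17.8892 9.7858 2.5372 0.0865 0.0000 0.0000 0.0000
21.5168 13.9859 5.2664 0.1867 0.0000 0.0000 0.0000 0.0000
24.8880 17.8892 9.7858 0.4033 0.0000 0.0000 0.0000 0.0000 0.0000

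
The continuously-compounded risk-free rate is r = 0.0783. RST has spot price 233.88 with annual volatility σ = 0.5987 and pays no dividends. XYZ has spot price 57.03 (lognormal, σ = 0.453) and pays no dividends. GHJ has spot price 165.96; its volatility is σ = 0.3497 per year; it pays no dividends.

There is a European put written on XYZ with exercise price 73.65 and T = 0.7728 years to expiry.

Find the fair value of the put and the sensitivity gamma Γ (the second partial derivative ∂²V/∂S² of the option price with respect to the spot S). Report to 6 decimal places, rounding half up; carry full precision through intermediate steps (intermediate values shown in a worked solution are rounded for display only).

price = 17.273774
Γ = 0.016837

σ√T = 0.453·√0.7728 = 0.398228
d₁ = (ln(S/K) + (r+σ²/2)T) / (σ√T) = (ln(57.03/73.65) + (0.0783+0.453²/2)·0.7728) / 0.398228 = (-0.255747 + 0.139803) / 0.398228 = -0.291149
d₂ = d₁ − σ√T = -0.291149 − 0.398228 = -0.689377
e^{−rT} = 0.941284
N(−d₁) = 0.614531,  N(−d₂) = 0.754707
Put price V = K·e^{−rT}·N(−d₂) − S·N(−d₁) = 52.320496 − 35.046722 = 17.273774
φ(d₁) = (1/√(2π))·e^{−d₁²/2} = 0.382387
Γ = φ(d₁) / (S·σ·√T) = 0.016837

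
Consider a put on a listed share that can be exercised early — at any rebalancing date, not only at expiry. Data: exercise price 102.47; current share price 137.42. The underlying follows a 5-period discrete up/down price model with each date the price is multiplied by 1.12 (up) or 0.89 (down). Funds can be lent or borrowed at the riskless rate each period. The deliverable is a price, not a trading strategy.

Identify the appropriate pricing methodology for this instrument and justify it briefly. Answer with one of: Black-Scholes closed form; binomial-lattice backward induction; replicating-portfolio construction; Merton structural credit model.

Key observation: the exercise right at every one of the 5 steps is what matters: each node needs max(102.47 − S, continuation), which only the stepwise tree valuation starting from spot 137.42 delivers.

framework: binomial-lattice backward induction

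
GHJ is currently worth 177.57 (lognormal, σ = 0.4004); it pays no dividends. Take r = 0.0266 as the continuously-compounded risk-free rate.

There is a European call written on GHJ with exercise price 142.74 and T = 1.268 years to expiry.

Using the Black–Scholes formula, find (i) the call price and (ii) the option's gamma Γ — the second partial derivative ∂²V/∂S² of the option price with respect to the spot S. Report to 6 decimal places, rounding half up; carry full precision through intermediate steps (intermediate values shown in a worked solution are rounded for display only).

price = 52.112478
Γ = 0.003663

σ√T = 0.4004·√1.268 = 0.450872
d₁ = (ln(S/K) + (r+σ²/2)T) / (σ√T) = (ln(177.57/142.74) + (0.0266+0.4004²/2)·1.268) / 0.450872 = (0.218340 + 0.135372) / 0.450872 = 0.784505
d₂ = d₁ − σ√T = 0.784505 − 0.450872 = 0.333633
e^{−rT} = 0.966834
N(d₁) = 0.783628,  N(d₂) = 0.630672
Call price V = S·N(d₁) − K·e^{−rT}·N(d₂) = 139.148860 − 87.036382 = 52.112478
φ(d₁) = (1/√(2π))·e^{−d₁²/2} = 0.293270
Γ = φ(d₁) / (S·σ·√T) = 0.003663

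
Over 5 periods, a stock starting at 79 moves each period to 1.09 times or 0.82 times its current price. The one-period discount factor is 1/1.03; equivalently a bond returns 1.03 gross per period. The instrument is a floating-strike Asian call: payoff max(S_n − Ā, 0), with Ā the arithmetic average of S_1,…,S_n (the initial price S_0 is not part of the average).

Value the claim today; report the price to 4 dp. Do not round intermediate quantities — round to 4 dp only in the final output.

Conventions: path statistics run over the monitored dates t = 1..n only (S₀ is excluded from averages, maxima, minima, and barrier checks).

price = 6.7599

Set p* = 0.7778 (from d < R < u); the path-dependent value is the discounted p*-expectation over all price paths.
Enumerate all 2^5 = 32 price paths (U = up ×1.09, D = down ×0.82); each path with k up-moves has probability p*^k·(1−p*)^(5−k).
DDDDD: Ā=45.2927, payoff=0.0000, prob=0.000542
UDDDD: Ā=60.2062, payoff=0.0000, prob=0.001897
DUDDD: Ā=55.9402, payoff=0.0000, prob=0.001897
UUDDD: Ā=74.3596, payoff=0.0000, prob=0.006639
DDUDD: Ā=52.4421, payoff=0.0000, prob=0.001897
UDUDD: Ā=69.7096, payoff=0.0000, prob=0.006639
DUUDD: Ā=65.4436, payoff=0.0000, prob=0.006639
UUUDD: Ā=86.9921, payoff=0.0000, prob=0.023235
DDDUD: Ā=49.5736, payoff=0.0000, prob=0.001897
UDDUD: Ā=65.8967, payoff=0.0000, prob=0.006639
DUDUD: Ā=61.6307, payoff=0.0000, prob=0.006639
UUDUD: Ā=81.9237, payoff=0.0000, prob=0.023235
DDUUD: Ā=58.1325, payoff=0.0000, prob=0.006639
UDUUD: Ā=77.2737, payoff=0.0000, prob=0.023235
DUUUD: Ā=73.0077, payoff=0.0000, prob=0.023235
UUUUD: Ā=97.0469, payoff=0.0000, prob=0.081322
DDDDU: Ā=47.2215, payoff=0.0000, prob=0.001897
UDDDU: Ā=62.7700, payoff=0.0000, prob=0.006639
DUDDU: Ā=58.5040, payoff=0.0000, prob=0.006639
UUDDU: Ā=77.7676, payoff=0.0000, prob=0.023235
DDUDU: Ā=55.0059, payoff=0.0000, prob=0.006639
UDUDU: Ā=73.1176, payoff=0.0000, prob=0.023235
DUUDU: Ā=68.8516, payoff=0.0000, prob=0.023235
UUUDU: Ā=91.5223, payoff=0.0000, prob=0.081322
DDDUU: Ā=52.1375, payoff=0.0000, prob=0.006639
UDDUU: Ā=69.3047, payoff=0.0000, prob=0.023235
DUDUU: Ā=65.0387, payoff=3.7527, prob=0.023235
UUDUU: Ā=86.4539, payoff=4.9884, prob=0.081322
DDUUU: Ā=61.5406, payoff=7.2509, prob=0.023235
UDUUU: Ā=81.8039, payoff=9.6383, prob=0.081322
DUUUU: Ā=77.5379, payoff=13.9043, prob=0.081322
UUUUU: Ā=103.0687, payoff=18.4826, prob=0.284628
Price = Σ prob·payoff / R^5 = 7.836550 / 1.159274 = 6.7599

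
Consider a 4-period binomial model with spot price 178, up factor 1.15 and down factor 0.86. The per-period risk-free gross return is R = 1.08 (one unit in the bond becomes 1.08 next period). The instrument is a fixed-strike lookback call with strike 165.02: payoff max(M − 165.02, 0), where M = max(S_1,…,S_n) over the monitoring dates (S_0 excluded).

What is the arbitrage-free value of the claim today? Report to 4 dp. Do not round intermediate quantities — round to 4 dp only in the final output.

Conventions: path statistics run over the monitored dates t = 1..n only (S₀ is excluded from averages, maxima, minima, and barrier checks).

No-arbitrage gives p* = (R−d)/(u−d) = 0.7586: enumerate every path, weight its payoff by its p*-probability, and discount by R^4.
Enumerate all 2^4 = 16 price paths (U = up ×1.15, D = down ×0.86); each path with k up-moves has probability p*^k·(1−p*)^(4−k).
DDDD: M=153.0800, payoff=0.0000, prob=0.003395
UDDD: M=204.7000, payoff=39.6800, prob=0.010669
DUDD: M=176.0420, payoff=11.0220, prob=0.010669
UUDD: M=235.4050, payoff=70.3850, prob=0.033531
DDUD: M=153.0800, payoff=0.0000, prob=0.010669
UDUD: M=204.7000, payoff=39.6800, prob=0.033531
DUUD: M=202.4483, payoff=37.4283, prob=0.033531
UUUD: M=270.7158, payoff=105.6958, prob=0.105384
DDDU: M=153.0800, payoff=0.0000, prob=0.010669
UDDU: M=204.7000, payoff=39.6800, prob=0.033531
DUDU: M=176.0420, payoff=11.0220, prob=0.033531
UUDU: M=235.4050, payoff=70.3850, prob=0.105384
DDUU: M=174.1055, payoff=9.0855, prob=0.033531
UDUU: M=232.8155, payoff=67.7955, prob=0.105384
DUUU: M=232.8155, payoff=67.7955, prob=0.105384
UUUU: M=311.3231, payoff=146.3031, prob=0.331206
Price = Σ prob·payoff / R^4 = 88.793031 / 1.360489 = 65.2655

price = 65.2655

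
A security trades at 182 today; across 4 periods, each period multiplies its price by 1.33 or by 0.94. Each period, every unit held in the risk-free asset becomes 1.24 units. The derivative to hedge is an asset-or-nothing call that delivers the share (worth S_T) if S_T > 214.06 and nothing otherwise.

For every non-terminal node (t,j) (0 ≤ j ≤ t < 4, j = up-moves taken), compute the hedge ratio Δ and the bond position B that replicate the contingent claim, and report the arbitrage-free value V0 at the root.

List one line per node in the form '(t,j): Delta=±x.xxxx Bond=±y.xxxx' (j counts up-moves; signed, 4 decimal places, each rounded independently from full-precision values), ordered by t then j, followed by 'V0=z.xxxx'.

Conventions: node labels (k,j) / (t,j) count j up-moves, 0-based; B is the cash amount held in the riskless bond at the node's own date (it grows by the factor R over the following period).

(0,0): Delta=1.1772 Bond=-35.6402
(1,0): Delta=1.6652 Bond=-127.6713
(1,1): Delta=1.0738 Bond=-19.1507
(2,0): Delta=2.8137 Bond=-343.0101
(2,1): Delta=1.4216 Bond=-102.9030
(2,2): Delta=1.0000 Bond=0.0000
(3,0): Delta=0.0000 Bond=0.0000
(3,1): Delta=3.4103 Bond=-552.9323
(3,2): Delta=1.0000 Bond=0.0000
(3,3): Delta=1.0000 Bond=0.0000
V0=178.6139

Since d<R<u, set p* = (R−d)/(u−d) = 0.7692; price each node as the discounted p*-expectation of its children.
At maturity the claim pays: V(4,0)=0.0000, V(4,1)=0.0000, V(4,2)=284.4660, V(4,3)=402.4891, V(4,4)=569.4793
(3,0): S=151.1663. Δ = (V_up−V_dn)/(S_up−S_dn) = (0.0000−0.0000)/(201.0512−142.0963) = 0.0000. V = [p*·0.0000 + (1−p*)·0.0000]/1.24 = 0.0000. B = V − Δ·S = 0.0000.
(3,1): S=213.8842. Δ = (V_up−V_dn)/(S_up−S_dn) = (284.4660−0.0000)/(284.4660−201.0512) = 3.4103. V = [p*·284.4660 + (1−p*)·0.0000]/1.24 = 176.4677. B = V − Δ·S = -552.9323.
(3,2): S=302.6234. Δ = (V_up−V_dn)/(S_up−S_dn) = (402.4891−284.4660)/(402.4891−284.4660) = 1.0000. V = [p*·402.4891 + (1−p*)·284.4660]/1.24 = 302.6234. B = V − Δ·S = 0.0000.
(3,3): S=428.1799. Δ = (V_up−V_dn)/(S_up−S_dn) = (569.4793−402.4891)/(569.4793−402.4891) = 1.0000. V = [p*·569.4793 + (1−p*)·402.4891]/1.24 = 428.1799. B = V − Δ·S = 0.0000.
(2,0): S=160.8152. Δ = (V_up−V_dn)/(S_up−S_dn) = (176.4677−0.0000)/(213.8842−151.1663) = 2.8137. V = [p*·176.4677 + (1−p*)·0.0000]/1.24 = 109.4713. B = V − Δ·S = -343.0101.
(2,1): S=227.5364. Δ = (V_up−V_dn)/(S_up−S_dn) = (302.6234−176.4677)/(302.6234−213.8842) = 1.4216. V = [p*·302.6234 + (1−p*)·176.4677]/1.24 = 220.5730. B = V − Δ·S = -102.9030.
(2,2): S=321.9398. Δ = (V_up−V_dn)/(S_up−S_dn) = (428.1799−302.6234)/(428.1799−302.6234) = 1.0000. V = [p*·428.1799 + (1−p*)·302.6234]/1.24 = 321.9398. B = V − Δ·S = 0.0000.
(1,0): S=171.0800. Δ = (V_up−V_dn)/(S_up−S_dn) = (220.5730−109.4713)/(227.5364−160.8152) = 1.6652. V = [p*·220.5730 + (1−p*)·109.4713]/1.24 = 157.2050. B = V − Δ·S = -127.6713.
(1,1): S=242.0600. Δ = (V_up−V_dn)/(S_up−S_dn) = (321.9398−220.5730)/(321.9398−227.5364) = 1.0738. V = [p*·321.9398 + (1−p*)·220.5730]/1.24 = 240.7641. B = V − Δ·S = -19.1507.
(0,0): S=182.0000. Δ = (V_up−V_dn)/(S_up−S_dn) = (240.7641−157.2050)/(242.0600−171.0800) = 1.1772. V = [p*·240.7641 + (1−p*)·157.2050]/1.24 = 178.6139. B = V − Δ·S = -35.6402.
Sanity check at the root: Δ(0,0)·S0 + B(0,0) reproduces V0 = 178.6139.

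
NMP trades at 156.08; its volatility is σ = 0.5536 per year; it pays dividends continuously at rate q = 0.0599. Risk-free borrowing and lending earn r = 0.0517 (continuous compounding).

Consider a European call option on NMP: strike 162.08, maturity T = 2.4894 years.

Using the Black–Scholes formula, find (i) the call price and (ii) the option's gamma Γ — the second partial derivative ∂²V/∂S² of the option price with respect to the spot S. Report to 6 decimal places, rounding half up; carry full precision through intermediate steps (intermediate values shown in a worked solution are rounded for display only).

σ√T = 0.5536·√2.4894 = 0.873461
d₁ = (ln(S/K) + (r−q+σ²/2)T) / (σ√T) = (ln(156.08/162.08) + (0.0517−0.0599+0.5536²/2)·2.4894) / 0.873461 = (-0.037721 + 0.361054) / 0.873461 = 0.370174
d₂ = d₁ − σ√T = 0.370174 − 0.873461 = -0.503287
e^{−rT} = 0.879236
e^{−qT} = 0.861470
N(d₁) = 0.644374,  N(d₂) = 0.307381
Call price V = S·e^{−qT}·N(d₁) − K·e^{−rT}·N(d₂) = 86.641334 − 43.803855 = 42.837479
φ(d₁) = (1/√(2π))·e^{−d₁²/2} = 0.372524
Γ = e^{−qT}·φ(d₁) / (S·σ·√T) = 0.002354

price = 42.837479
Γ = 0.002354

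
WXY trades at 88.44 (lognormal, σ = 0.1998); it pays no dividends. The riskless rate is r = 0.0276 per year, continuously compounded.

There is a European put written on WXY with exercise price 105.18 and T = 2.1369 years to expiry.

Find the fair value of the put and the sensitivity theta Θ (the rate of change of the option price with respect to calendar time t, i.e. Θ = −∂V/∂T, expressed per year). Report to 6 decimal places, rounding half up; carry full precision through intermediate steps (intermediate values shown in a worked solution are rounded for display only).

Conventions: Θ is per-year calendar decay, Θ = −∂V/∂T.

price = 17.066076
Θ = -0.411358

σ√T = 0.1998·√2.1369 = 0.292070
d₁ = (ln(S/K) + (r+σ²/2)T) / (σ√T) = (ln(88.44/105.18) + (0.0276+0.1998²/2)·2.1369) / 0.292070 = (-0.173349 + 0.101631) / 0.292070 = -0.245550
d₂ = d₁ − σ√T = -0.245550 − 0.292070 = -0.537620
e^{−rT} = 0.942727
N(−d₁) = 0.596985,  N(−d₂) = 0.704580
Put price V = K·e^{−rT}·N(−d₂) − S·N(−d₁) = 69.863393 − 52.797317 = 17.066076
φ(d₁) = (1/√(2π))·e^{−d₁²/2} = 0.387095
Θ = −S·φ(d₁)·σ/(2√T) + r·K·e^{−rT}·N(−d₂) = −2.339588 + 1.928230 = -0.411358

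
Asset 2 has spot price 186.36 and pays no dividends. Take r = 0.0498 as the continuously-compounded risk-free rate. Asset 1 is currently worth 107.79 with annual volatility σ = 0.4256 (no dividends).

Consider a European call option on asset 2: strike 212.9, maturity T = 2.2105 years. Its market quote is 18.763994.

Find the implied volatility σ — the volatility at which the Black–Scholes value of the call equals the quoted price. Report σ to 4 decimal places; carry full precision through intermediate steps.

At σ = 0.1872 the Black–Scholes value reproduces the quote:
σ√T = 0.1872·√2.2105 = 0.278324
d₁ = (ln(S/K) + (r+σ²/2)T) / (σ√T) = (ln(186.36/212.9) + (0.0498+0.1872²/2)·2.2105) / 0.278324 = (-0.133142 + 0.148815) / 0.278324 = 0.056311
d₂ = d₁ − σ√T = 0.056311 − 0.278324 = -0.222013
e^{−rT} = 0.895760
N(d₁) = 0.522453,  N(d₂) = 0.412152
V = S·N(d₁) − K·e^{−rT}·N(d₂) = 97.364363 − 78.600369 = 18.763994 (equal to the quote); since ∂V/∂σ > 0 for all σ, the implied volatility is unique

sigma = 0.1872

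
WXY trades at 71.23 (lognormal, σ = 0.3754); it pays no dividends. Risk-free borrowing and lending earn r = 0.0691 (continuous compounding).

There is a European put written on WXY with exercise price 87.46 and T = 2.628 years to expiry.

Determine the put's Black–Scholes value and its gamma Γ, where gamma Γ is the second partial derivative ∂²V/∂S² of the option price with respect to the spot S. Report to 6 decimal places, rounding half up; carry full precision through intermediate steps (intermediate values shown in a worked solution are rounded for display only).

price = 18.099969
Γ = 0.008885

σ√T = 0.3754·√2.628 = 0.608565
d₁ = (ln(S/K) + (r+σ²/2)T) / (σ√T) = (ln(71.23/87.46) + (0.0691+0.3754²/2)·2.628) / 0.608565 = (-0.205267 + 0.366770) / 0.608565 = 0.265383
d₂ = d₁ − σ√T = 0.265383 − 0.608565 = -0.343182
e^{−rT} = 0.833939
N(−d₁) = 0.395357,  N(−d₂) = 0.634269
Put price V = K·e^{−rT}·N(−d₂) − S·N(−d₁) = 46.261254 − 28.161286 = 18.099969
φ(d₁) = (1/√(2π))·e^{−d₁²/2} = 0.385138
Γ = φ(d₁) / (S·σ·√T) = 0.008885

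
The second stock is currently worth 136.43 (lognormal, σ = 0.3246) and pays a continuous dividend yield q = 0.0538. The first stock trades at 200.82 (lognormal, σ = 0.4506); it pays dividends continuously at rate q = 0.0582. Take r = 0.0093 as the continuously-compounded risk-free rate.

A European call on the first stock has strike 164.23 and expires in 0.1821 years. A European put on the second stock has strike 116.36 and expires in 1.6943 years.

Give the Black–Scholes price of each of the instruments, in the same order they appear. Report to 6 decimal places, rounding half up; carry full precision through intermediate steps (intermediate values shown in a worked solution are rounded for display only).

[the first stock call K=164.23]
σ√T = 0.4506·√0.1821 = 0.192285
d₁ = (ln(S/K) + (r−q+σ²/2)T) / (σ√T) = (ln(200.82/164.23) + (0.0093−0.0582+0.4506²/2)·0.1821) / 0.192285 = (0.201141 + 0.009582) / 0.192285 = 1.095888
d₂ = d₁ − σ√T = 1.095888 − 0.192285 = 0.903603
e^{−rT} = 0.998308
e^{−qT} = 0.989458
N(d₁) = 0.863436,  N(d₂) = 0.816897
price = S·e^{−qT}·N(d₁) − K·e^{−rT}·N(d₂) = 171.567272 − 133.931984 = 37.635287
[the second stock put K=116.36]
σ√T = 0.3246·√1.6943 = 0.422516
d₁ = (ln(S/K) + (r−q+σ²/2)T) / (σ√T) = (ln(136.43/116.36) + (0.0093−0.0538+0.3246²/2)·1.6943) / 0.422516 = (0.159123 + 0.013864) / 0.422516 = 0.409420
d₂ = d₁ − σ√T = 0.409420 − 0.422516 = -0.013097
e^{−rT} = 0.984367
e^{−qT} = 0.912878
N(−d₁) = 0.341116,  N(−d₂) = 0.505225
price = K·e^{−rT}·N(−d₂) − S·e^{−qT}·N(−d₁) = 57.868887 − 42.483900 = 15.384987

price(the first stock call K=164.23) = 37.635287
price(the second stock put K=116.36) = 15.384987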